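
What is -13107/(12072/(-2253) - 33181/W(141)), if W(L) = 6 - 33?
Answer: -265770639/24810283 ≈ -10.712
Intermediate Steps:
W(L) = -27
-13107/(12072/(-2253) - 33181/W(141)) = -13107/(12072/(-2253) - 33181/(-27)) = -13107/(12072*(-1/2253) - 33181*(-1/27)) = -13107/(-4024/751 + 33181/27) = -13107/24810283/20277 = -13107*20277/24810283 = -265770639/24810283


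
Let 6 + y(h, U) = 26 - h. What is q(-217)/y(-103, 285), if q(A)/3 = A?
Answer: -217/41 ≈ -5.2927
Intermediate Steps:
q(A) = 3*A
y(h, U) = 20 - h (y(h, U) = -6 + (26 - h) = 20 - h)
q(-217)/y(-103, 285) = (3*(-217))/(20 - 1*(-103)) = -651/(20 + 103) = -651/123 = -651*1/123 = -217/41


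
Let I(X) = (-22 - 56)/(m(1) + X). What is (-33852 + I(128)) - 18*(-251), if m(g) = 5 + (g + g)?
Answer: -1320056/45 ≈ -29335.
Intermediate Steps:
m(g) = 5 + 2*g
I(X) = -78/(7 + X) (I(X) = (-22 - 56)/((5 + 2*1) + X) = -78/((5 + 2) + X) = -78/(7 + X))
(-33852 + I(128)) - 18*(-251) = (-33852 - 78/(7 + 128)) - 18*(-251) = (-33852 - 78/135) + 4518 = (-33852 - 78*1/135) + 4518 = (-33852 - 26/45) + 4518 = -1523366/45 + 4518 = -1320056/45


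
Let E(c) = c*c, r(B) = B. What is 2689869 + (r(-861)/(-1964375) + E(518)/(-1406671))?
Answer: 151688253689982844/56392435625 ≈ 2.6899e+6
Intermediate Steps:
E(c) = c²
2689869 + (r(-861)/(-1964375) + E(518)/(-1406671)) = 2689869 + (-861/(-1964375) + 518²/(-1406671)) = 2689869 + (-861*(-1/1964375) + 268324*(-1/1406671)) = 2689869 + (123/280625 - 38332/200953) = 2689869 - 10732200281/56392435625 = 151688253689982844/56392435625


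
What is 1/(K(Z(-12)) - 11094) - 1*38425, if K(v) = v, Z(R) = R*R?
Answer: -420753751/10950 ≈ -38425.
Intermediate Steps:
Z(R) = R²
1/(K(Z(-12)) - 11094) - 1*38425 = 1/((-12)² - 11094) - 1*38425 = 1/(144 - 11094) - 38425 = 1/(-10950) - 38425 = -1/10950 - 38425 = -420753751/10950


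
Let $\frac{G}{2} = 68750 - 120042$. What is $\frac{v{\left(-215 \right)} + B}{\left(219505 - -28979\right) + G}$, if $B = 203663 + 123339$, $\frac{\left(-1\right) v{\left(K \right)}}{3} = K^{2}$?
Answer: $\frac{188327}{145900} \approx 1.2908$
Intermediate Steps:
$G = -102584$ ($G = 2 \left(68750 - 120042\right) = 2 \left(-51292\right) = -102584$)
$v{\left(K \right)} = - 3 K^{2}$
$B = 327002$
$\frac{v{\left(-215 \right)} + B}{\left(219505 - -28979\right) + G} = \frac{- 3 \left(-215\right)^{2} + 327002}{\left(219505 - -28979\right) - 102584} = \frac{\left(-3\right) 46225 + 327002}{\left(219505 + 28979\right) - 102584} = \frac{-138675 + 327002}{248484 - 102584} = \frac{188327}{145900}$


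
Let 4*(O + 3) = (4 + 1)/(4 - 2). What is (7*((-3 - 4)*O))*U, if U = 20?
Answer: 4655/2 ≈ 2327.5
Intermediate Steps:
O = -19/8 (O = -3 + ((4 + 1)/(4 - 2))/4 = -3 + (5/2)/4 = -3 + (5*(½))/4 = -3 + (¼)*(5/2) = -3 + 5/8 = -19/8 ≈ -2.3750)
(7*((-3 - 4)*O))*U = (7*((-3 - 4)*(-19/8)))*20 = (7*(-7*(-19/8)))*20 = (7*(133/8))*20 = (931/8)*20 = 4655/2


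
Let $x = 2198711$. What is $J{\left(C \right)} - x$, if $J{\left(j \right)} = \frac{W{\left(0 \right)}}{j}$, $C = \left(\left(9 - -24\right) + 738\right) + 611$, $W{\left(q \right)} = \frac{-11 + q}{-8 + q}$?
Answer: $- \frac{24308948805}{11056} \approx -2.1987 \cdot 10^{6}$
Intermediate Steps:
$W{\left(q \right)} = \frac{-11 + q}{-8 + q}$
$C = 1382$ ($C = \left(\left(9 + 24\right) + 738\right) + 611 = \left(33 + 738\right) + 611 = 771 + 611 = 1382$)
$J{\left(j \right)} = \frac{11}{8 j}$ ($J{\left(j \right)} = \frac{\frac{1}{-8 + 0} \left(-11 + 0\right)}{j} = \frac{\frac{1}{-8} \left(-11\right)}{j} = \frac{\left(- \frac{1}{8}\right) \left(-11\right)}{j} = \frac{11}{8 j}$)
$J{\left(C \right)} - x = \frac{11}{8 \cdot 1382} - 2198711 = \frac{11}{8} \cdot \frac{1}{1382} - 2198711 = \frac{11}{11056} - 2198711 = - \frac{24308948805}{11056}$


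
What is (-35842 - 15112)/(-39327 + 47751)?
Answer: -25477/4212 ≈ -6.0487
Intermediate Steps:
(-35842 - 15112)/(-39327 + 47751) = -50954/8424 = -50954*1/8424 = -25477/4212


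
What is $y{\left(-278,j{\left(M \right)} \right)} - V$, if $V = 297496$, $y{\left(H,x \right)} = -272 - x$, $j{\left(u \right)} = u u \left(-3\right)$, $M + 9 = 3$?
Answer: $-297660$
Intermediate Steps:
$M = -6$ ($M = -9 + 3 = -6$)
$j{\left(u \right)} = - 3 u^{2}$ ($j{\left(u \right)} = u^{2} \left(-3\right) = - 3 u^{2}$)
$y{\left(-278,j{\left(M \right)} \right)} - V = \left(-272 - - 3 \left(-6\right)^{2}\right) - 297496 = \left(-272 - \left(-3\right) 36\right) - 297496 = \left(-272 - -108\right) - 297496 = \left(-272 + 108\right) - 297496 = -164 - 297496 = -297660$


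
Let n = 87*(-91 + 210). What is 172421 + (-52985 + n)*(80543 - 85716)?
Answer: 220707757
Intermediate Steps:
n = 10353 (n = 87*119 = 10353)
172421 + (-52985 + n)*(80543 - 85716) = 172421 + (-52985 + 10353)*(80543 - 85716) = 172421 - 42632*(-5173) = 172421 + 220535336 = 220707757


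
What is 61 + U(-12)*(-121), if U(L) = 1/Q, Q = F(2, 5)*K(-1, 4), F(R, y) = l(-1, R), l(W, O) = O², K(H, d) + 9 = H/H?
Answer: 2073/32 ≈ 64.781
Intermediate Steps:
K(H, d) = -8 (K(H, d) = -9 + H/H = -9 + 1 = -8)
F(R, y) = R²
Q = -32 (Q = 2²*(-8) = 4*(-8) = -32)
U(L) = -1/32 (U(L) = 1/(-32) = -1/32)
61 + U(-12)*(-121) = 61 - 1/32*(-121) = 61 + 121/32 = 2073/32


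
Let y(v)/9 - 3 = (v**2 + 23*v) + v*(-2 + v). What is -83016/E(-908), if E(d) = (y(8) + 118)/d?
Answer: 75378528/2809 ≈ 26835.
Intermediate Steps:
y(v) = 27 + 9*v**2 + 207*v + 9*v*(-2 + v) (y(v) = 27 + 9*((v**2 + 23*v) + v*(-2 + v)) = 27 + 9*(v**2 + 23*v + v*(-2 + v)) = 27 + (9*v**2 + 207*v + 9*v*(-2 + v)) = 27 + 9*v**2 + 207*v + 9*v*(-2 + v))
E(d) = 2809/d (E(d) = ((27 + 18*8**2 + 189*8) + 118)/d = ((27 + 18*64 + 1512) + 118)/d = ((27 + 1152 + 1512) + 118)/d = (2691 + 118)/d = 2809/d)
-83016/E(-908) = -83016/(2809/(-908)) = -83016/(2809*(-1/908)) = -83016/(-2809/908) = -83016*(-908/2809) = 75378528/2809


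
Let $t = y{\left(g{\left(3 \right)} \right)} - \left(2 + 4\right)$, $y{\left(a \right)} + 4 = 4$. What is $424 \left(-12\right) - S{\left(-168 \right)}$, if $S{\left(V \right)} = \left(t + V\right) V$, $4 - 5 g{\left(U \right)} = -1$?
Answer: $-34320$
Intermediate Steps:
$g{\left(U \right)} = 1$ ($g{\left(U \right)} = \frac{4}{5} - - \frac{1}{5} = \frac{4}{5} + \frac{1}{5} = 1$)
$y{\left(a \right)} = 0$ ($y{\left(a \right)} = -4 + 4 = 0$)
$t = -6$ ($t = 0 - \left(2 + 4\right) = 0 - 6 = -6$)
$S{\left(V \right)} = V \left(-6 + V\right)$ ($S{\left(V \right)} = \left(-6 + V\right) V = V \left(-6 + V\right)$)
$424 \left(-12\right) - S{\left(-168 \right)} = 424 \left(-12\right) - - 168 \left(-6 - 168\right) = -5088 - \left(-168\right) \left(-174\right) = -5088 - 29232 = -34320$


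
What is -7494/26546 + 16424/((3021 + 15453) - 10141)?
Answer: 14367077/8507993 ≈ 1.6887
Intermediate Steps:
-7494/26546 + 16424/((3021 + 15453) - 10141) = -7494*1/26546 + 16424/(18474 - 10141) = -3747/13273 + 16424/8333 = 14367077/8507993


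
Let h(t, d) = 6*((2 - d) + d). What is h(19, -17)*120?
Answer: 1440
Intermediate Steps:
h(t, d) = 12 (h(t, d) = 6*2 = 12)
h(19, -17)*120 = 12*120 = 1440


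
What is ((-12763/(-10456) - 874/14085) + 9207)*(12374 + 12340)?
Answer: 1861940306383363/8181820 ≈ 2.2757e+8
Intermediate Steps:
((-12763/(-10456) - 874/14085) + 9207)*(12374 + 12340) = ((-12763*(-1/10456) - 874*1/14085) + 9207)*24714 = ((12763/10456 - 874/14085) + 9207)*24714 = (170628311/147272760 + 9207)*24714 = (1356110929631/147272760)*24714 = 1861940306383363/8181820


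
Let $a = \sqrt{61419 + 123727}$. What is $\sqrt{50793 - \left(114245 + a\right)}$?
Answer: $\sqrt{-63452 - \sqrt{185146}} \approx 252.75 i$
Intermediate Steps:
$a = \sqrt{185146} \approx 430.29$
$\sqrt{50793 - \left(114245 + a\right)} = \sqrt{50793 - \left(114245 + \sqrt{185146}\right)} = \sqrt{-63452 - \sqrt{185146}}$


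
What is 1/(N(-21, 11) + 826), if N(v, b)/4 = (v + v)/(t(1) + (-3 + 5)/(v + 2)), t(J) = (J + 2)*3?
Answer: 169/136402 ≈ 0.0012390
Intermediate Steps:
t(J) = 6 + 3*J (t(J) = (2 + J)*3 = 6 + 3*J)
N(v, b) = 8*v/(9 + 2/(2 + v)) (N(v, b) = 4*((v + v)/((6 + 3*1) + (-3 + 5)/(v + 2))) = 4*((2*v)/((6 + 3) + 2/(2 + v))) = 4*((2*v)/(9 + 2/(2 + v))) = 4*(2*v/(9 + 2/(2 + v))) = 8*v/(9 + 2/(2 + v)))
1/(N(-21, 11) + 826) = 1/(8*(-21)*(2 - 21)/(20 + 9*(-21)) + 826) = 1/(8*(-21)*(-19)/(20 - 189) + 826) = 1/(8*(-21)*(-19)/(-169) + 826) = 1/(8*(-21)*(-1/169)*(-19) + 826) = 1/(-3192/169 + 826) = 1/(136402/169) = 169/136402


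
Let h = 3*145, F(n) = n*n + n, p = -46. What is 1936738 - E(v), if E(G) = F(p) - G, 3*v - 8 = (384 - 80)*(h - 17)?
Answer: 1977028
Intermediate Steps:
F(n) = n + n² (F(n) = n² + n = n + n²)
h = 435
v = 42360 (v = 8/3 + ((384 - 80)*(435 - 17))/3 = 8/3 + (304*418)/3 = 8/3 + (⅓)*127072 = 8/3 + 127072/3 = 42360)
E(G) = 2070 - G (E(G) = -46*(1 - 46) - G = -46*(-45) - G = 2070 - G)
1936738 - E(v) = 1936738 - (2070 - 1*42360) = 1936738 - (2070 - 42360) = 1936738 - 1*(-40290) = 1936738 + 40290 = 1977028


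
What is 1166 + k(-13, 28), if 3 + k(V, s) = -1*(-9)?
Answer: 1172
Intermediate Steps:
k(V, s) = 6 (k(V, s) = -3 - 1*(-9) = -3 + 9 = 6)
1166 + k(-13, 28) = 1166 + 6 = 1172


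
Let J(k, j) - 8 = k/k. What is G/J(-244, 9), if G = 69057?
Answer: 7673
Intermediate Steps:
J(k, j) = 9 (J(k, j) = 8 + k/k = 8 + 1 = 9)
G/J(-244, 9) = 69057/9 = 69057*(⅑) = 7673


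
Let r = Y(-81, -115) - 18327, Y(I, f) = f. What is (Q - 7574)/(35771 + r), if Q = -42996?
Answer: -3890/1333 ≈ -2.9182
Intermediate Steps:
r = -18442 (r = -115 - 18327 = -18442)
(Q - 7574)/(35771 + r) = (-42996 - 7574)/(35771 - 18442) = -50570/17329 = -50570*1/17329 = -3890/1333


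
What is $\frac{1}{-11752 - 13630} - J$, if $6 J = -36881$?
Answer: $\frac{234028384}{38073} \approx 6146.8$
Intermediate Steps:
$J = - \frac{36881}{6}$ ($J = \frac{1}{6} \left(-36881\right) = - \frac{36881}{6} \approx -6146.8$)
$\frac{1}{-11752 - 13630} - J = \frac{1}{-11752 - 13630} - - \frac{36881}{6} = \frac{1}{-25382} + \frac{36881}{6} = - \frac{1}{25382} + \frac{36881}{6} = \frac{234028384}{38073}$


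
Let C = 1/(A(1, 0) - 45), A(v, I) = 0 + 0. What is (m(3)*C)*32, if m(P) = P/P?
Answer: -32/45 ≈ -0.71111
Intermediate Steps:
m(P) = 1
A(v, I) = 0
C = -1/45 (C = 1/(0 - 45) = 1/(-45) = -1/45 ≈ -0.022222)
(m(3)*C)*32 = (1*(-1/45))*32 = -1/45*32 = -32/45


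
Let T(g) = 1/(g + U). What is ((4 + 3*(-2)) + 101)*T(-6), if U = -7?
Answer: -99/13 ≈ -7.6154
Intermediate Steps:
T(g) = 1/(-7 + g) (T(g) = 1/(g - 7) = 1/(-7 + g))
((4 + 3*(-2)) + 101)*T(-6) = ((4 + 3*(-2)) + 101)/(-7 - 6) = ((4 - 6) + 101)/(-13) = (-2 + 101)*(-1/13) = 99*(-1/13) = -99/13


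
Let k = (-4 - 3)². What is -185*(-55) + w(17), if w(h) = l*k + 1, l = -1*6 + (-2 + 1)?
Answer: 9833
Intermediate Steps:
k = 49 (k = (-7)² = 49)
l = -7 (l = -6 - 1 = -7)
w(h) = -342 (w(h) = -7*49 + 1 = -343 + 1 = -342)
-185*(-55) + w(17) = -185*(-55) - 342 = 10175 - 342 = 9833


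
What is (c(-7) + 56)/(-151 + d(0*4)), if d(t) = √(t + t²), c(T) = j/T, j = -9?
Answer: -401/1057 ≈ -0.37938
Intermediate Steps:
c(T) = -9/T
(c(-7) + 56)/(-151 + d(0*4)) = (-9/(-7) + 56)/(-151 + √((0*4)*(1 + 0*4))) = (-9*(-⅐) + 56)/(-151 + √(0*(1 + 0))) = (9/7 + 56)/(-151 + √(0*1)) = 401/(7*(-151 + √0)) = 401/(7*(-151 + 0)) = (401/7)/(-151) = (401/7)*(-1/151) = -401/1057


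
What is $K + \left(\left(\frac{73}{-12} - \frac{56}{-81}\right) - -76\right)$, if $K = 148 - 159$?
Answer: $\frac{19313}{324} \approx 59.608$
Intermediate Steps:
$K = -11$
$K + \left(\left(\frac{73}{-12} - \frac{56}{-81}\right) - -76\right) = -11 + \left(\left(\frac{73}{-12} - \frac{56}{-81}\right) - -76\right) = -11 + \left(\left(73 \left(- \frac{1}{12}\right) - - \frac{56}{81}\right) + 76\right) = -11 + \left(\left(- \frac{73}{12} + \frac{56}{81}\right) + 76\right) = -11 + \left(- \frac{1747}{324} + 76\right) = -11 + \frac{22877}{324} = \frac{19313}{324}$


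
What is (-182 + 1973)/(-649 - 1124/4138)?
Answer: -1235193/447781 ≈ -2.7585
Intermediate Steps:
(-182 + 1973)/(-649 - 1124/4138) = 1791/(-649 - 1124*1/4138) = 1791/(-649 - 562/2069) = 1791/(-1343343/2069) = 1791*(-2069/1343343) = -1235193/447781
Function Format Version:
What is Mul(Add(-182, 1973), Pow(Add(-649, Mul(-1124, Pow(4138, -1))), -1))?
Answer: Rational(-1235193, 447781) ≈ -2.7585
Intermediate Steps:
Mul(Add(-182, 1973), Pow(Add(-649, Mul(-1124, Pow(4138, -1))), -1)) = Mul(1791, Pow(Add(-649, Mul(-1124, Rational(1, 4138))), -1)) = Mul(1791, Pow(Add(-649, Rational(-562, 2069)), -1)) = Mul(1791, Pow(Rational(-1343343, 2069), -1)) = Mul(1791, Rational(-2069, 1343343)) = Rational(-1235193, 447781)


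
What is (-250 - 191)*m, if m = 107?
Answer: -47187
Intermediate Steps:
(-250 - 191)*m = (-250 - 191)*107 = -441*107 = -47187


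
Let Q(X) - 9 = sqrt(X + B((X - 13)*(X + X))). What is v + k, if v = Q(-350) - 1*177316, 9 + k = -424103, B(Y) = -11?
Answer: -601419 + 19*I ≈ -6.0142e+5 + 19.0*I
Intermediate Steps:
Q(X) = 9 + sqrt(-11 + X) (Q(X) = 9 + sqrt(X - 11) = 9 + sqrt(-11 + X))
k = -424112 (k = -9 - 424103 = -424112)
v = -177307 + 19*I (v = (9 + sqrt(-11 - 350)) - 1*177316 = (9 + sqrt(-361)) - 177316 = (9 + 19*I) - 177316 = -177307 + 19*I ≈ -1.7731e+5 + 19.0*I)
v + k = (-177307 + 19*I) - 424112 = -601419 + 19*I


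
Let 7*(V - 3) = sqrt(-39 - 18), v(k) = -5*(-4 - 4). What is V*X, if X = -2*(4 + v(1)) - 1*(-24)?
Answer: -192 - 64*I*sqrt(57)/7 ≈ -192.0 - 69.027*I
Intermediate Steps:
v(k) = 40 (v(k) = -5*(-8) = 40)
V = 3 + I*sqrt(57)/7 (V = 3 + sqrt(-39 - 18)/7 = 3 + sqrt(-57)/7 = 3 + (I*sqrt(57))/7 = 3 + I*sqrt(57)/7 ≈ 3.0 + 1.0785*I)
X = -64 (X = -2*(4 + 40) - 1*(-24) = -2*44 + 24 = -88 + 24 = -64)
V*X = (3 + I*sqrt(57)/7)*(-64) = -192 - 64*I*sqrt(57)/7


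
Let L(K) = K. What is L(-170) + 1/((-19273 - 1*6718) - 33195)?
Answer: -10061621/59186 ≈ -170.00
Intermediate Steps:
L(-170) + 1/((-19273 - 1*6718) - 33195) = -170 + 1/((-19273 - 1*6718) - 33195) = -170 + 1/((-19273 - 6718) - 33195) = -170 + 1/(-25991 - 33195) = -170 + 1/(-59186) = -170 - 1/59186 = -10061621/59186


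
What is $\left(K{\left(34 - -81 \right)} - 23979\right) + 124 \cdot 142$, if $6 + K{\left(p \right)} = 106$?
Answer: $-6271$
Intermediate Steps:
$K{\left(p \right)} = 100$ ($K{\left(p \right)} = -6 + 106 = 100$)
$\left(K{\left(34 - -81 \right)} - 23979\right) + 124 \cdot 142 = \left(100 - 23979\right) + 124 \cdot 142 = -23879 + 17608 = -6271$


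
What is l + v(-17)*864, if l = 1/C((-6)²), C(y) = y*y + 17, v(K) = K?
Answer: -19285343/1313 ≈ -14688.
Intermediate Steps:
C(y) = 17 + y² (C(y) = y² + 17 = 17 + y²)
l = 1/1313 (l = 1/(17 + ((-6)²)²) = 1/(17 + 36²) = 1/(17 + 1296) = 1/1313 ≈ 0.00076161)
l + v(-17)*864 = 1/1313 - 17*864 = 1/1313 - 14688 = -19285343/1313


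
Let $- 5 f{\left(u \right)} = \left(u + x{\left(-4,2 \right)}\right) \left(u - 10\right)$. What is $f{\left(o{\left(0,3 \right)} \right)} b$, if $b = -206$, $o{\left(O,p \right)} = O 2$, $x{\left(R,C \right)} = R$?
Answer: $1648$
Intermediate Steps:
$o{\left(O,p \right)} = 2 O$
$f{\left(u \right)} = - \frac{\left(-10 + u\right) \left(-4 + u\right)}{5}$ ($f{\left(u \right)} = - \frac{\left(u - 4\right) \left(u - 10\right)}{5} = - \frac{\left(-4 + u\right) \left(-10 + u\right)}{5} = - \frac{\left(-10 + u\right) \left(-4 + u\right)}{5}$)
$f{\left(o{\left(0,3 \right)} \right)} b = \left(-8 - \frac{\left(2 \cdot 0\right)^{2}}{5} + \frac{14 \cdot 2 \cdot 0}{5}\right) \left(-206\right) = \left(-8 - \frac{0^{2}}{5} + \frac{14}{5} \cdot 0\right) \left(-206\right) = \left(-8 - 0 + 0\right) \left(-206\right) = \left(-8 + 0 + 0\right) \left(-206\right) = \left(-8\right) \left(-206\right) = 1648$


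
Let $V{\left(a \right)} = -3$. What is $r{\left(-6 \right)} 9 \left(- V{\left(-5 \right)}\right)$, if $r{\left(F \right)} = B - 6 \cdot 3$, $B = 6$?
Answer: $-324$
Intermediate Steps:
$r{\left(F \right)} = -12$ ($r{\left(F \right)} = 6 - 6 \cdot 3 = 6 - 18 = -12$)
$r{\left(-6 \right)} 9 \left(- V{\left(-5 \right)}\right) = \left(-12\right) 9 \left(\left(-1\right) \left(-3\right)\right) = \left(-108\right) 3 = -324$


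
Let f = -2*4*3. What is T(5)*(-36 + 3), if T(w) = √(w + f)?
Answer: -33*I*√19 ≈ -143.84*I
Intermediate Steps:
f = -24 (f = -8*3 = -24)
T(w) = √(-24 + w) (T(w) = √(w - 24) = √(-24 + w))
T(5)*(-36 + 3) = √(-24 + 5)*(-36 + 3) = √(-19)*(-33) = (I*√19)*(-33) = -33*I*√19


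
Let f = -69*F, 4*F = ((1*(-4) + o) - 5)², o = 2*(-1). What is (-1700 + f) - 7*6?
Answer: -15317/4 ≈ -3829.3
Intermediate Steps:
o = -2
F = 121/4 (F = ((1*(-4) - 2) - 5)²/4 = ((-4 - 2) - 5)²/4 = (-6 - 5)²/4 = (¼)*(-11)² = (¼)*121 = 121/4 ≈ 30.250)
f = -8349/4 (f = -69*121/4 = -8349/4 ≈ -2087.3)
(-1700 + f) - 7*6 = (-1700 - 8349/4) - 7*6 = -15149/4 - 42 = -15317/4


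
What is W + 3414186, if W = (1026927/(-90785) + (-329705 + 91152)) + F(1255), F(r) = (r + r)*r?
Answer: 574276104228/90785 ≈ 6.3257e+6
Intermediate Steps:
F(r) = 2*r² (F(r) = (2*r)*r = 2*r²)
W = 264319228218/90785 (W = (1026927/(-90785) + (-329705 + 91152)) + 2*1255² = (1026927*(-1/90785) - 238553) + 2*1575025 = (-1026927/90785 - 238553) + 3150050 = -21658061032/90785 + 3150050 = 264319228218/90785 ≈ 2.9115e+6)
W + 3414186 = 264319228218/90785 + 3414186 = 574276104228/90785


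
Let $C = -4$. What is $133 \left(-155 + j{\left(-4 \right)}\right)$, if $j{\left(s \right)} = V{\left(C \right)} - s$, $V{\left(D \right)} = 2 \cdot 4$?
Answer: $-19019$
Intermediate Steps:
$V{\left(D \right)} = 8$
$j{\left(s \right)} = 8 - s$
$133 \left(-155 + j{\left(-4 \right)}\right) = 133 \left(-155 + \left(8 - -4\right)\right) = 133 \left(-155 + \left(8 + 4\right)\right) = 133 \left(-155 + 12\right) = 133 \left(-143\right) = -19019$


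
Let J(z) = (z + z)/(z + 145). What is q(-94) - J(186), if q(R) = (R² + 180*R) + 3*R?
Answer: -2769518/331 ≈ -8367.1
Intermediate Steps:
q(R) = R² + 183*R
J(z) = 2*z/(145 + z) (J(z) = (2*z)/(145 + z) = 2*z/(145 + z))
q(-94) - J(186) = -94*(183 - 94) - 2*186/(145 + 186) = -94*89 - 2*186/331 = -8366 - 2*186/331 = -8366 - 1*372/331 = -8366 - 372/331 = -2769518/331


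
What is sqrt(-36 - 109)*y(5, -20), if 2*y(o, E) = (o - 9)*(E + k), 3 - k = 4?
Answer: 42*I*sqrt(145) ≈ 505.75*I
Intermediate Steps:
k = -1 (k = 3 - 1*4 = 3 - 4 = -1)
y(o, E) = (-1 + E)*(-9 + o)/2 (y(o, E) = ((o - 9)*(E - 1))/2 = ((-9 + o)*(-1 + E))/2 = ((-1 + E)*(-9 + o))/2 = (-1 + E)*(-9 + o)/2)
sqrt(-36 - 109)*y(5, -20) = sqrt(-36 - 109)*(9/2 - 9/2*(-20) - 1/2*5 + (1/2)*(-20)*5) = sqrt(-145)*(9/2 + 90 - 5/2 - 50) = (I*sqrt(145))*42 = 42*I*sqrt(145)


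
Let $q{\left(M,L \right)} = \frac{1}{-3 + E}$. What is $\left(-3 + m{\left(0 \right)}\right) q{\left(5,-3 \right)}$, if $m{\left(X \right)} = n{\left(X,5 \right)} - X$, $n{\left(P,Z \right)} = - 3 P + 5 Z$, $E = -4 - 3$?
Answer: $- \frac{11}{5} \approx -2.2$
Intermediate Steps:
$E = -7$ ($E = -4 - 3 = -7$)
$q{\left(M,L \right)} = - \frac{1}{10}$ ($q{\left(M,L \right)} = \frac{1}{-3 - 7} = \frac{1}{-10} = - \frac{1}{10}$)
$m{\left(X \right)} = 25 - 4 X$ ($m{\left(X \right)} = \left(- 3 X + 5 \cdot 5\right) - X = \left(- 3 X + 25\right) - X = \left(25 - 3 X\right) - X = 25 - 4 X$)
$\left(-3 + m{\left(0 \right)}\right) q{\left(5,-3 \right)} = \left(-3 + \left(25 - 0\right)\right) \left(- \frac{1}{10}\right) = \left(-3 + \left(25 + 0\right)\right) \left(- \frac{1}{10}\right) = \left(-3 + 25\right) \left(- \frac{1}{10}\right) = 22 \left(- \frac{1}{10}\right) = - \frac{11}{5}$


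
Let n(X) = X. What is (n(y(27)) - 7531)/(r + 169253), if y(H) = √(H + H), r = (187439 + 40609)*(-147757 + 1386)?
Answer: 7531/33379444555 - 3*√6/33379444555 ≈ 2.2540e-7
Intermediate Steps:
r = -33379613808 (r = 228048*(-146371) = -33379613808)
y(H) = √2*√H (y(H) = √(2*H) = √2*√H)
(n(y(27)) - 7531)/(r + 169253) = (√2*√27 - 7531)/(-33379613808 + 169253) = (√2*(3*√3) - 7531)/(-33379444555) = (3*√6 - 7531)*(-1/33379444555) = (-7531 + 3*√6)*(-1/33379444555) = 7531/33379444555 - 3*√6/33379444555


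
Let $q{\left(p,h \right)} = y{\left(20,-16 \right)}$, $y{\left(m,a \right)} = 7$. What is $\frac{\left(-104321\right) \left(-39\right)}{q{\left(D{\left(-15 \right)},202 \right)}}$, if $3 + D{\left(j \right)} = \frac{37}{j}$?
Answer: $581217$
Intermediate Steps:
$D{\left(j \right)} = -3 + \frac{37}{j}$
$q{\left(p,h \right)} = 7$
$\frac{\left(-104321\right) \left(-39\right)}{q{\left(D{\left(-15 \right)},202 \right)}} = \frac{\left(-104321\right) \left(-39\right)}{7} = 4068519 \cdot \frac{1}{7} = 581217$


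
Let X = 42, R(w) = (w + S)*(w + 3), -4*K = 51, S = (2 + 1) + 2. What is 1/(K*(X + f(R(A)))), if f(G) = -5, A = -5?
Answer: -4/1887 ≈ -0.0021198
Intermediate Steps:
S = 5 (S = 3 + 2 = 5)
K = -51/4 (K = -¼*51 = -51/4 ≈ -12.750)
R(w) = (3 + w)*(5 + w) (R(w) = (w + 5)*(w + 3) = (5 + w)*(3 + w) = (3 + w)*(5 + w))
1/(K*(X + f(R(A)))) = 1/(-51*(42 - 5)/4) = 1/(-51/4*37) = 1/(-1887/4) = -4/1887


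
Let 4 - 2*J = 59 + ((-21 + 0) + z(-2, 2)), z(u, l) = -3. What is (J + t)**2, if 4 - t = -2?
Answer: 361/4 ≈ 90.250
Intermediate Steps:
t = 6 (t = 4 - 1*(-2) = 4 + 2 = 6)
J = -31/2 (J = 2 - (59 + ((-21 + 0) - 3))/2 = 2 - (59 + (-21 - 3))/2 = 2 - (59 - 24)/2 = 2 - 1/2*35 = 2 - 35/2 = -31/2 ≈ -15.500)
(J + t)**2 = (-31/2 + 6)**2 = (-19/2)**2 = 361/4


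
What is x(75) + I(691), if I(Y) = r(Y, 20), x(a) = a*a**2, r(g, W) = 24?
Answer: 421899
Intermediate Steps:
x(a) = a**3
I(Y) = 24
x(75) + I(691) = 75**3 + 24 = 421875 + 24 = 421899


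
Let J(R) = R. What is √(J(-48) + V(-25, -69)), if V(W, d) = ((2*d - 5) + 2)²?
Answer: √19833 ≈ 140.83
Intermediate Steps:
V(W, d) = (-3 + 2*d)² (V(W, d) = ((-5 + 2*d) + 2)² = (-3 + 2*d)²)
√(J(-48) + V(-25, -69)) = √(-48 + (-3 + 2*(-69))²) = √(-48 + (-3 - 138)²) = √(-48 + (-141)²) = √(-48 + 19881) = √19833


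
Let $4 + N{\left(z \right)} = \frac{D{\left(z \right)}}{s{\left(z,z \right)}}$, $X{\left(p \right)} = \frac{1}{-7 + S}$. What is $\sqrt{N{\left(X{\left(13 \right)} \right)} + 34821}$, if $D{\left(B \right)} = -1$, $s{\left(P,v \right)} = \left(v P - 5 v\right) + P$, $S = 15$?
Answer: $\frac{\sqrt{33461121}}{31} \approx 186.6$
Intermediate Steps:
$s{\left(P,v \right)} = P - 5 v + P v$ ($s{\left(P,v \right)} = \left(P v - 5 v\right) + P = \left(- 5 v + P v\right) + P = P - 5 v + P v$)
$X{\left(p \right)} = \frac{1}{8}$ ($X{\left(p \right)} = \frac{1}{-7 + 15} = \frac{1}{8}$)
$N{\left(z \right)} = -4 - \frac{1}{z^{2} - 4 z}$ ($N{\left(z \right)} = -4 - \frac{1}{z - 5 z + z z} = -4 - \frac{1}{z - 5 z + z^{2}} = -4 - \frac{1}{z^{2} - 4 z}$)
$\sqrt{N{\left(X{\left(13 \right)} \right)} + 34821} = \sqrt{\frac{\frac{1}{\frac{1}{8}} \left(-1 - \frac{4}{64} + 16 \cdot \frac{1}{8}\right)}{-4 + \frac{1}{8}} + 34821} = \sqrt{\frac{8 \left(-1 - \frac{1}{16} + 2\right)}{- \frac{31}{8}} + 34821} = \sqrt{8 \left(- \frac{8}{31}\right) \left(-1 - \frac{1}{16} + 2\right) + 34821} = \sqrt{8 \left(- \frac{8}{31}\right) \frac{15}{16} + 34821} = \sqrt{- \frac{60}{31} + 34821} = \sqrt{\frac{1079391}{31}} = \frac{\sqrt{33461121}}{31}$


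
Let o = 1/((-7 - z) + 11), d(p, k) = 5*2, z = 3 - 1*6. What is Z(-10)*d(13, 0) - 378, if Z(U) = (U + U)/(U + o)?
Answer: -24682/69 ≈ -357.71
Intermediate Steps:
z = -3 (z = 3 - 6 = -3)
d(p, k) = 10
o = 1/7 (o = 1/((-7 - 1*(-3)) + 11) = 1/((-7 + 3) + 11) = 1/(-4 + 11) = 1/7 ≈ 0.14286)
Z(U) = 2*U/(1/7 + U) (Z(U) = (U + U)/(U + 1/7) = (2*U)/(1/7 + U) = 2*U/(1/7 + U))
Z(-10)*d(13, 0) - 378 = (14*(-10)/(1 + 7*(-10)))*10 - 378 = (14*(-10)/(1 - 70))*10 - 378 = (14*(-10)/(-69))*10 - 378 = (14*(-10)*(-1/69))*10 - 378 = (140/69)*10 - 378 = 1400/69 - 378 = -24682/69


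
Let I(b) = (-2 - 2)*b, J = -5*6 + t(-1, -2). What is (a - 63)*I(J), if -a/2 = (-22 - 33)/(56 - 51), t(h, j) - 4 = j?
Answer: -4592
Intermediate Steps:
t(h, j) = 4 + j
a = 22 (a = -2*(-22 - 33)/(56 - 51) = -(-110)/5 = -2*(-11) = 22)
J = -28 (J = -5*6 + (4 - 2) = -30 + 2 = -28)
I(b) = -4*b
(a - 63)*I(J) = (22 - 63)*(-4*(-28)) = -41*112 = -4592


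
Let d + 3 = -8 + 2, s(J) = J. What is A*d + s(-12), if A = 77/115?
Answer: -2073/115 ≈ -18.026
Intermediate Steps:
A = 77/115 (A = 77*(1/115) = 77/115 ≈ 0.66957)
d = -9 (d = -3 + (-8 + 2) = -3 - 6 = -9)
A*d + s(-12) = (77/115)*(-9) - 12 = -693/115 - 12 = -2073/115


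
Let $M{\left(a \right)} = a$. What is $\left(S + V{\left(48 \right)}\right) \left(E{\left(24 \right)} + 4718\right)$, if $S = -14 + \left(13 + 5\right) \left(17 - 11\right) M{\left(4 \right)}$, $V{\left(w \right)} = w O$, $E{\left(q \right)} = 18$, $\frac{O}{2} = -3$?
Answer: $615680$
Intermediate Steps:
$O = -6$ ($O = 2 \left(-3\right) = -6$)
$V{\left(w \right)} = - 6 w$ ($V{\left(w \right)} = w \left(-6\right) = - 6 w$)
$S = 418$ ($S = -14 + \left(13 + 5\right) \left(17 - 11\right) 4 = -14 + 18 \cdot 6 \cdot 4 = -14 + 108 \cdot 4 = -14 + 432 = 418$)
$\left(S + V{\left(48 \right)}\right) \left(E{\left(24 \right)} + 4718\right) = \left(418 - 288\right) \left(18 + 4718\right) = \left(418 - 288\right) 4736 = 130 \cdot 4736 = 615680$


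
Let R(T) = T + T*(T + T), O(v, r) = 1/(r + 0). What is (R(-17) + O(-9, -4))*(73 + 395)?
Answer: 262431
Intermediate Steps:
O(v, r) = 1/r
R(T) = T + 2*T**2 (R(T) = T + T*(2*T) = T + 2*T**2)
(R(-17) + O(-9, -4))*(73 + 395) = (-17*(1 + 2*(-17)) + 1/(-4))*(73 + 395) = (-17*(1 - 34) - 1/4)*468 = (-17*(-33) - 1/4)*468 = (561 - 1/4)*468 = (2243/4)*468 = 262431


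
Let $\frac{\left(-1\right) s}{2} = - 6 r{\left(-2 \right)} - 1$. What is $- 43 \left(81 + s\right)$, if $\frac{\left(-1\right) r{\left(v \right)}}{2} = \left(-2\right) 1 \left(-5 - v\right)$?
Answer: $2623$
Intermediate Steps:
$r{\left(v \right)} = -20 - 4 v$ ($r{\left(v \right)} = - 2 \left(-2\right) 1 \left(-5 - v\right) = - 2 \left(- 2 \left(-5 - v\right)\right) = - 2 \left(10 + 2 v\right) = -20 - 4 v$)
$s = -142$ ($s = - 2 \left(- 6 \left(-20 - -8\right) - 1\right) = - 2 \left(- 6 \left(-20 + 8\right) - 1\right) = - 2 \left(\left(-6\right) \left(-12\right) - 1\right) = - 2 \left(72 - 1\right) = \left(-2\right) 71 = -142$)
$- 43 \left(81 + s\right) = - 43 \left(81 - 142\right) = \left(-43\right) \left(-61\right) = 2623$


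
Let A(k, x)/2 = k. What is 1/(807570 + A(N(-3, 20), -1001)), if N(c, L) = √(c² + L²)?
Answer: 403785/326084651632 - √409/326084651632 ≈ 1.2382e-6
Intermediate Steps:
N(c, L) = √(L² + c²)
A(k, x) = 2*k
1/(807570 + A(N(-3, 20), -1001)) = 1/(807570 + 2*√(20² + (-3)²)) = 1/(807570 + 2*√(400 + 9)) = 1/(807570 + 2*√409)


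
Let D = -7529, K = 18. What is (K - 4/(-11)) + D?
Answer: -82617/11 ≈ -7510.6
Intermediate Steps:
(K - 4/(-11)) + D = (18 - 4/(-11)) - 7529 = (18 - 4*(-1/11)) - 7529 = (18 + 4/11) - 7529 = 202/11 - 7529 = -82617/11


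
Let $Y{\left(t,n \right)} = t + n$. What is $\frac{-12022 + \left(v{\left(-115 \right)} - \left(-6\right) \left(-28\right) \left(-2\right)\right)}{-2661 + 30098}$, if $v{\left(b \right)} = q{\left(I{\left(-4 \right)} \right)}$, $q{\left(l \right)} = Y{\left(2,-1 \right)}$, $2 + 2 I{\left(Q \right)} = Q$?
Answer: $- \frac{11685}{27437} \approx -0.42588$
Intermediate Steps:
$I{\left(Q \right)} = -1 + \frac{Q}{2}$
$Y{\left(t,n \right)} = n + t$
$q{\left(l \right)} = 1$ ($q{\left(l \right)} = -1 + 2 = 1$)
$v{\left(b \right)} = 1$
$\frac{-12022 + \left(v{\left(-115 \right)} - \left(-6\right) \left(-28\right) \left(-2\right)\right)}{-2661 + 30098} = \frac{-12022 - \left(-1 + \left(-6\right) \left(-28\right) \left(-2\right)\right)}{-2661 + 30098} = \frac{-12022 - \left(-1 + 168 \left(-2\right)\right)}{27437} = \left(-12022 + \left(1 - -336\right)\right) \frac{1}{27437} = \left(-12022 + \left(1 + 336\right)\right) \frac{1}{27437} = \left(-12022 + 337\right) \frac{1}{27437} = \left(-11685\right) \frac{1}{27437} = - \frac{11685}{27437}$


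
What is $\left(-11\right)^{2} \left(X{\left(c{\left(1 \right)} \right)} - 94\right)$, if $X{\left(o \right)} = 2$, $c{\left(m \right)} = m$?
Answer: $-11132$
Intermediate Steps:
$\left(-11\right)^{2} \left(X{\left(c{\left(1 \right)} \right)} - 94\right) = \left(-11\right)^{2} \left(2 - 94\right) = 121 \left(-92\right) = -11132$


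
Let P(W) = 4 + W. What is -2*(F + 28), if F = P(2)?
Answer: -68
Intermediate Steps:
F = 6 (F = 4 + 2 = 6)
-2*(F + 28) = -2*(6 + 28) = -2*34 = -68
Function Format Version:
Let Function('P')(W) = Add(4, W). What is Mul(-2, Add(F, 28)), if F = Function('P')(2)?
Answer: -68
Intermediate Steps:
F = 6 (F = Add(4, 2) = 6)
Mul(-2, Add(F, 28)) = Mul(-2, Add(6, 28)) = Mul(-2, 34) = -68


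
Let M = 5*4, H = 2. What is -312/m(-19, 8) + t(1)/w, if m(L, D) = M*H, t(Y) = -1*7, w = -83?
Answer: -3202/415 ≈ -7.7157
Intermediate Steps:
M = 20
t(Y) = -7
m(L, D) = 40 (m(L, D) = 20*2 = 40)
-312/m(-19, 8) + t(1)/w = -312/40 - 7/(-83) = -312*1/40 - 7*(-1/83) = -39/5 + 7/83 = -3202/415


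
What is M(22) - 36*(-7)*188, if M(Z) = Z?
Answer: 47398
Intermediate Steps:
M(22) - 36*(-7)*188 = 22 - 36*(-7)*188 = 22 + 252*188 = 22 + 47376 = 47398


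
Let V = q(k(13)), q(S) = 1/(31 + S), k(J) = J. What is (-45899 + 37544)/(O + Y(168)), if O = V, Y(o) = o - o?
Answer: -367620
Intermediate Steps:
Y(o) = 0
V = 1/44 (V = 1/(31 + 13) = 1/44 ≈ 0.022727)
O = 1/44 ≈ 0.022727
(-45899 + 37544)/(O + Y(168)) = (-45899 + 37544)/(1/44 + 0) = -8355/1/44 = -8355*44 = -367620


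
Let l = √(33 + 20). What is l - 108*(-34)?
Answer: 3672 + √53 ≈ 3679.3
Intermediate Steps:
l = √53 ≈ 7.2801
l - 108*(-34) = √53 - 108*(-34) = √53 + 3672 = 3672 + √53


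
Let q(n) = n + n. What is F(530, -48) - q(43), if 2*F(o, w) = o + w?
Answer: 155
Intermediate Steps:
F(o, w) = o/2 + w/2 (F(o, w) = (o + w)/2 = o/2 + w/2)
q(n) = 2*n
F(530, -48) - q(43) = ((½)*530 + (½)*(-48)) - 2*43 = (265 - 24) - 1*86 = 241 - 86 = 155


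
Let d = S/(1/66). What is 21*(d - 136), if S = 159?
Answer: 217518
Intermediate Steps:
d = 10494 (d = 159/(1/66) = 159*66 = 10494)
21*(d - 136) = 21*(10494 - 136) = 21*10358 = 217518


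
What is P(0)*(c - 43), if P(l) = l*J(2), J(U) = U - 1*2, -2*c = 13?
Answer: 0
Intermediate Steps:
c = -13/2 (c = -1/2*13 = -13/2 ≈ -6.5000)
J(U) = -2 + U (J(U) = U - 2 = -2 + U)
P(l) = 0 (P(l) = l*(-2 + 2) = l*0 = 0)
P(0)*(c - 43) = 0*(-13/2 - 43) = 0*(-99/2) = 0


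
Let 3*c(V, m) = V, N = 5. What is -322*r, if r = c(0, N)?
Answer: 0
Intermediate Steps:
c(V, m) = V/3
r = 0 (r = (⅓)*0 = 0)
-322*r = -322*0 = 0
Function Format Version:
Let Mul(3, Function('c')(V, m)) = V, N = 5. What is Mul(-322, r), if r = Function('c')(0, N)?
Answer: 0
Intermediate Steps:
Function('c')(V, m) = Mul(Rational(1, 3), V)
r = 0 (r = Mul(Rational(1, 3), 0) = 0)
Mul(-322, r) = Mul(-322, 0) = 0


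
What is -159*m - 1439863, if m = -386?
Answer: -1378489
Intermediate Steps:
-159*m - 1439863 = -159*(-386) - 1439863 = 61374 - 1439863 = -1378489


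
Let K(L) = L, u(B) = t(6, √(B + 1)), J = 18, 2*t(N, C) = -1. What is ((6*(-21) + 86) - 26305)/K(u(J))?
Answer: 52690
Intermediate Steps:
t(N, C) = -½ (t(N, C) = (½)*(-1) = -½)
u(B) = -½
((6*(-21) + 86) - 26305)/K(u(J)) = ((6*(-21) + 86) - 26305)/(-½) = ((-126 + 86) - 26305)*(-2) = (-40 - 26305)*(-2) = -26345*(-2) = 52690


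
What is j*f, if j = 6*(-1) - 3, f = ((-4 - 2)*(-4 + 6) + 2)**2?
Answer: -900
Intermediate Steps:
f = 100 (f = (-6*2 + 2)**2 = (-12 + 2)**2 = (-10)**2 = 100)
j = -9 (j = -6 - 3 = -9)
j*f = -9*100 = -900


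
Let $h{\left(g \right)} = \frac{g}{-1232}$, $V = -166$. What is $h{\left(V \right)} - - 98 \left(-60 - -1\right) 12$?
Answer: $- \frac{42740461}{616} \approx -69384.0$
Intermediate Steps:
$h{\left(g \right)} = - \frac{g}{1232}$ ($h{\left(g \right)} = g \left(- \frac{1}{1232}\right) = - \frac{g}{1232}$)
$h{\left(V \right)} - - 98 \left(-60 - -1\right) 12 = \left(- \frac{1}{1232}\right) \left(-166\right) - - 98 \left(-60 - -1\right) 12 = \frac{83}{616} - - 98 \left(-60 + 1\right) 12 = \frac{83}{616} - \left(-98\right) \left(-59\right) 12 = \frac{83}{616} - 5782 \cdot 12 = \frac{83}{616} - 69384 = - \frac{42740461}{616}$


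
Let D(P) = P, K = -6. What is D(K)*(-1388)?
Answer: 8328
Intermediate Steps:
D(K)*(-1388) = -6*(-1388) = 8328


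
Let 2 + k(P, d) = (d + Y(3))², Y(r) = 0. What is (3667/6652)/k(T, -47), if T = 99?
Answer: 3667/14680964 ≈ 0.00024978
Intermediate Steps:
k(P, d) = -2 + d² (k(P, d) = -2 + (d + 0)² = -2 + d²)
(3667/6652)/k(T, -47) = (3667/6652)/(-2 + (-47)²) = (3667*(1/6652))/(-2 + 2209) = (3667/6652)/2207 = (3667/6652)*(1/2207) = 3667/14680964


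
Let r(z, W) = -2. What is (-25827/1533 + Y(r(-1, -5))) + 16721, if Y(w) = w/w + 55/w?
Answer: 17044561/1022 ≈ 16678.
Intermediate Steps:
Y(w) = 1 + 55/w
(-25827/1533 + Y(r(-1, -5))) + 16721 = (-25827/1533 + (55 - 2)/(-2)) + 16721 = (-25827*1/1533 - ½*53) + 16721 = (-8609/511 - 53/2) + 16721 = -44301/1022 + 16721 = 17044561/1022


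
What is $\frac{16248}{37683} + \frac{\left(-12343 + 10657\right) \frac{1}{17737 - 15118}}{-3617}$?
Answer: $\frac{5702947646}{13221042867} \approx 0.43135$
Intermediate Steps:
$\frac{16248}{37683} + \frac{\left(-12343 + 10657\right) \frac{1}{17737 - 15118}}{-3617} = 16248 \cdot \frac{1}{37683} + - \frac{1686}{2619} \left(- \frac{1}{3617}\right) = \frac{5416}{12561} + \left(-1686\right) \frac{1}{2619} \left(- \frac{1}{3617}\right) = \frac{5416}{12561} - - \frac{562}{3157641} = \frac{5416}{12561} + \frac{562}{3157641} = \frac{5702947646}{13221042867}$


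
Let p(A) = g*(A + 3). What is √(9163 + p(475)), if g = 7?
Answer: √12509 ≈ 111.84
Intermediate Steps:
p(A) = 21 + 7*A (p(A) = 7*(A + 3) = 7*(3 + A) = 21 + 7*A)
√(9163 + p(475)) = √(9163 + (21 + 7*475)) = √(9163 + (21 + 3325)) = √(9163 + 3346) = √12509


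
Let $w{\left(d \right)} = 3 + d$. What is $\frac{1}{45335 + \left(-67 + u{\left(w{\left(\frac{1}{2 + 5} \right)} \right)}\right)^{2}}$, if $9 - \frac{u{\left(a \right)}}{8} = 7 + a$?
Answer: $\frac{49}{2505504} \approx 1.9557 \cdot 10^{-5}$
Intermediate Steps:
$u{\left(a \right)} = 16 - 8 a$ ($u{\left(a \right)} = 72 - 8 \left(7 + a\right) = 72 - \left(56 + 8 a\right) = 16 - 8 a$)
$\frac{1}{45335 + \left(-67 + u{\left(w{\left(\frac{1}{2 + 5} \right)} \right)}\right)^{2}} = \frac{1}{45335 + \left(-67 + \left(16 - 8 \left(3 + \frac{1}{2 + 5}\right)\right)\right)^{2}} = \frac{1}{45335 + \left(-67 + \left(16 - 8 \left(3 + \frac{1}{7}\right)\right)\right)^{2}} = \frac{1}{45335 + \left(-67 + \left(16 - \frac{176}{7}\right)\right)^{2}} = \frac{1}{45335 + \left(-67 - \frac{64}{7}\right)^{2}} = \frac{1}{45335 + \left(- \frac{533}{7}\right)^{2}} = \frac{1}{45335 + \frac{284089}{49}} = \frac{1}{\frac{2505504}{49}} = \frac{49}{2505504}$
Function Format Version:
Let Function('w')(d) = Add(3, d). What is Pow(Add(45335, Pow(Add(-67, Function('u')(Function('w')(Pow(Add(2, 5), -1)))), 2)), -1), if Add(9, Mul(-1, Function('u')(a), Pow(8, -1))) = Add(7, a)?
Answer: Rational(49, 2505504) ≈ 1.9557e-5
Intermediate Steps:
Function('u')(a) = Add(16, Mul(-8, a)) (Function('u')(a) = Add(72, Mul(-8, Add(7, a))) = Add(72, Add(-56, Mul(-8, a))) = Add(16, Mul(-8, a)))
Pow(Add(45335, Pow(Add(-67, Function('u')(Function('w')(Pow(Add(2, 5), -1)))), 2)), -1) = Pow(Add(45335, Pow(Add(-67, Add(16, Mul(-8, Add(3, Pow(Add(2, 5), -1))))), 2)), -1) = Pow(Add(45335, Pow(Add(-67, Add(16, Mul(-8, Add(3, Pow(7, -1))))), 2)), -1) = Pow(Add(45335, Pow(Add(-67, Add(16, Mul(-8, Add(3, Rational(1, 7))))), 2)), -1) = Pow(Add(45335, Pow(Add(-67, Add(16, Mul(-8, Rational(22, 7)))), 2)), -1) = Pow(Add(45335, Pow(Add(-67, Add(16, Rational(-176, 7))), 2)), -1) = Pow(Add(45335, Pow(Add(-67, Rational(-64, 7)), 2)), -1) = Pow(Add(45335, Pow(Rational(-533, 7), 2)), -1) = Pow(Add(45335, Rational(284089, 49)), -1) = Pow(Rational(2505504, 49), -1) = Rational(49, 2505504)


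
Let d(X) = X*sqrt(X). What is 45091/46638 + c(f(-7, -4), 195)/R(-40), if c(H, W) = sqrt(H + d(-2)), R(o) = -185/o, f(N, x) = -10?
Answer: 45091/46638 + 8*sqrt(-10 - 2*I*sqrt(2))/37 ≈ 1.0626 - 0.69041*I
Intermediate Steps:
d(X) = X**(3/2)
c(H, W) = sqrt(H - 2*I*sqrt(2)) (c(H, W) = sqrt(H + (-2)**(3/2)) = sqrt(H - 2*I*sqrt(2)))
45091/46638 + c(f(-7, -4), 195)/R(-40) = 45091/46638 + sqrt(-10 - 2*I*sqrt(2))/((-185/(-40))) = 45091*(1/46638) + sqrt(-10 - 2*I*sqrt(2))/((-185*(-1/40))) = 45091/46638 + sqrt(-10 - 2*I*sqrt(2))/(37/8) = 45091/46638 + sqrt(-10 - 2*I*sqrt(2))*(8/37) = 45091/46638 + 8*sqrt(-10 - 2*I*sqrt(2))/37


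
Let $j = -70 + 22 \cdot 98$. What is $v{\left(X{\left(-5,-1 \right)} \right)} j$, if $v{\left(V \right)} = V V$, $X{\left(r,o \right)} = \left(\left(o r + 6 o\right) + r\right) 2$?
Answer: $300384$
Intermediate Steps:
$X{\left(r,o \right)} = 2 r + 12 o + 2 o r$ ($X{\left(r,o \right)} = \left(\left(6 o + o r\right) + r\right) 2 = \left(r + 6 o + o r\right) 2 = 2 r + 12 o + 2 o r$)
$v{\left(V \right)} = V^{2}$
$j = 2086$ ($j = -70 + 2156 = 2086$)
$v{\left(X{\left(-5,-1 \right)} \right)} j = \left(2 \left(-5\right) + 12 \left(-1\right) + 2 \left(-1\right) \left(-5\right)\right)^{2} \cdot 2086 = \left(-10 - 12 + 10\right)^{2} \cdot 2086 = \left(-12\right)^{2} \cdot 2086 = 144 \cdot 2086 = 300384$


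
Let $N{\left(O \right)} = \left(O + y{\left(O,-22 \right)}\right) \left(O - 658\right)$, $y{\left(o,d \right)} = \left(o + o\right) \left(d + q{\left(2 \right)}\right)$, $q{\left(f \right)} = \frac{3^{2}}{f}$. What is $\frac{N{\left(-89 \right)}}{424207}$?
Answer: $- \frac{2260422}{424207} \approx -5.3286$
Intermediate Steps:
$q{\left(f \right)} = \frac{9}{f}$
$y{\left(o,d \right)} = 2 o \left(\frac{9}{2} + d\right)$ ($y{\left(o,d \right)} = \left(o + o\right) \left(d + \frac{9}{2}\right) = 2 o \left(d + 9 \cdot \frac{1}{2}\right) = 2 o \left(d + \frac{9}{2}\right) = 2 o \left(\frac{9}{2} + d\right)$)
$N{\left(O \right)} = - 34 O \left(-658 + O\right)$ ($N{\left(O \right)} = \left(O + O \left(9 + 2 \left(-22\right)\right)\right) \left(O - 658\right) = \left(O + O \left(9 - 44\right)\right) \left(-658 + O\right) = \left(O + O \left(-35\right)\right) \left(-658 + O\right) = \left(O - 35 O\right) \left(-658 + O\right) = - 34 O \left(-658 + O\right)$)
$\frac{N{\left(-89 \right)}}{424207} = \frac{34 \left(-89\right) \left(658 - -89\right)}{424207} = 34 \left(-89\right) \left(658 + 89\right) \frac{1}{424207} = 34 \left(-89\right) 747 \cdot \frac{1}{424207} = \left(-2260422\right) \frac{1}{424207} = - \frac{2260422}{424207}$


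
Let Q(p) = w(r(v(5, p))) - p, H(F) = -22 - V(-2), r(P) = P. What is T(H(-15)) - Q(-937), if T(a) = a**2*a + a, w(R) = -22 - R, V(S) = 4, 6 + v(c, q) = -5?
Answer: -18528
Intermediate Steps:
v(c, q) = -11 (v(c, q) = -6 - 5 = -11)
H(F) = -26 (H(F) = -22 - 1*4 = -22 - 4 = -26)
Q(p) = -11 - p (Q(p) = (-22 - 1*(-11)) - p = (-22 + 11) - p = -11 - p)
T(a) = a + a**3 (T(a) = a**3 + a = a + a**3)
T(H(-15)) - Q(-937) = (-26 + (-26)**3) - (-11 - 1*(-937)) = (-26 - 17576) - (-11 + 937) = -17602 - 1*926 = -17602 - 926 = -18528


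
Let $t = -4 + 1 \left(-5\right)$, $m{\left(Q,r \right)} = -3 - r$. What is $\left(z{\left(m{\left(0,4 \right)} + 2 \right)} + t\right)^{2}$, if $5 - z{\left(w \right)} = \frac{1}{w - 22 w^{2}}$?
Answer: $\frac{4923961}{308025} \approx 15.986$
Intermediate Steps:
$z{\left(w \right)} = 5 - \frac{1}{w - 22 w^{2}}$
$t = -9$ ($t = -4 - 5 = -9$)
$\left(z{\left(m{\left(0,4 \right)} + 2 \right)} + t\right)^{2} = \left(\frac{1 - 5 \left(\left(-3 - 4\right) + 2\right) + 110 \left(\left(-3 - 4\right) + 2\right)^{2}}{\left(\left(-3 - 4\right) + 2\right) \left(-1 + 22 \left(\left(-3 - 4\right) + 2\right)\right)} - 9\right)^{2} = \left(\frac{1 - 5 \left(-7 + 2\right) + 110 \left(-7 + 2\right)^{2}}{\left(-7 + 2\right) \left(-1 + 22 \left(-7 + 2\right)\right)} - 9\right)^{2} = \left(\frac{1 - -25 + 110 \left(-5\right)^{2}}{\left(-5\right) \left(-1 + 22 \left(-5\right)\right)} - 9\right)^{2} = \left(- \frac{1 + 25 + 110 \cdot 25}{5 \left(-1 - 110\right)} - 9\right)^{2} = \left(- \frac{1 + 25 + 2750}{5 \left(-111\right)} - 9\right)^{2} = \left(\left(- \frac{1}{5}\right) \left(- \frac{1}{111}\right) 2776 - 9\right)^{2} = \left(\frac{2776}{555} - 9\right)^{2} = \left(- \frac{2219}{555}\right)^{2} = \frac{4923961}{308025}$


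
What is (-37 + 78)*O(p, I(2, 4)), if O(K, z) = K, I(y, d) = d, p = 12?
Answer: 492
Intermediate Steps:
(-37 + 78)*O(p, I(2, 4)) = (-37 + 78)*12 = 41*12 = 492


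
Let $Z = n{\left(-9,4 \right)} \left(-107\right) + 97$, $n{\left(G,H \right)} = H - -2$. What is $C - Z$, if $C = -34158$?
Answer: $-33613$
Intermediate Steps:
$n{\left(G,H \right)} = 2 + H$ ($n{\left(G,H \right)} = H + 2 = 2 + H$)
$Z = -545$ ($Z = \left(2 + 4\right) \left(-107\right) + 97 = 6 \left(-107\right) + 97 = -642 + 97 = -545$)
$C - Z = -34158 - -545 = -34158 + 545 = -33613$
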